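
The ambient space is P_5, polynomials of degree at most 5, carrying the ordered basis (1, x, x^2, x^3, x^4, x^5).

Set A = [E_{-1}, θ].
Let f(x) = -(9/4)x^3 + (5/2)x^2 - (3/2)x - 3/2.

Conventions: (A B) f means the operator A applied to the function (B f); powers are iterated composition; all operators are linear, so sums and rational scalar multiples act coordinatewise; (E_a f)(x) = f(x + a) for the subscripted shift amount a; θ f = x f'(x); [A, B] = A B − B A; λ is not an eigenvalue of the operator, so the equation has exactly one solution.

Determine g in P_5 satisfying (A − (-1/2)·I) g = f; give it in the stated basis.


g(x) = -(9/2)x^3 - 22x^2 - 37x - 16

write g with unknown coordinates in the stated basis and equate coefficients in (A − (-1/2)·I) g = f
solving from the highest basis element down gives g = -(9/2)x^3 - 22x^2 - 37x - 16
check: A g = (27/2)x^2 + 17x + 13/2
so A g − (-1/2)·g = -(9/4)x^3 + (5/2)x^2 - (3/2)x - 3/2 = f ✓


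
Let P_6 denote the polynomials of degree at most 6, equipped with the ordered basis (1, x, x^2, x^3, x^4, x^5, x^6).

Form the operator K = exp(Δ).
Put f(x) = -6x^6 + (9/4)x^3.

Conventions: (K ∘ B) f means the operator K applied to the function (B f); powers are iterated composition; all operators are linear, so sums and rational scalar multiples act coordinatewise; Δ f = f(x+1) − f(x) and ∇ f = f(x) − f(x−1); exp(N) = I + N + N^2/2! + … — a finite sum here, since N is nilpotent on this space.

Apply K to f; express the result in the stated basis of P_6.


order-1 term: -36x^5 - 90x^4 - 120x^3 - (333/4)x^2 - (117/4)x - 15/4
order-2 term: -90x^4 - 360x^3 - 630x^2 - (2133/4)x - 717/4
order-3 term: -120x^3 - 540x^2 - 900x - 2151/4
order-4 term: -90x^2 - 360x - 390
order-5 term: -36x - 90
order-6 term: -6
the series for exp(Δ) f terminates at order 6
exp(Δ) f = -6x^6 - 36x^5 - 180x^4 - (2391/4)x^3 - (5373/4)x^2 - (3717/2)x - 4827/4

the image equals g(x) = -6x^6 - 36x^5 - 180x^4 - (2391/4)x^3 - (5373/4)x^2 - (3717/2)x - 4827/4


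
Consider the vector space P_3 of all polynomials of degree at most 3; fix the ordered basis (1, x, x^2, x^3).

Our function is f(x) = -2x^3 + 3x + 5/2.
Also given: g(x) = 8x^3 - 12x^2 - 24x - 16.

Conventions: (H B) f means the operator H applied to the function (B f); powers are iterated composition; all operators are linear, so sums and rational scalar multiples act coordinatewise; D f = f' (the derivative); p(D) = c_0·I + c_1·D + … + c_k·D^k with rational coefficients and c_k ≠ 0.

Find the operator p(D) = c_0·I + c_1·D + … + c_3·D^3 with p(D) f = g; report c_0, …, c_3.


D^0 f = -2x^3 + 3x + 5/2
D^1 f = -6x^2 + 3
D^2 f = -12x
D^3 f = -12
matching coefficients of g against c_0 f + c_1 Df + … from the top degree down determines the c_i
solution: c_0 = -4, c_1 = 2, c_2 = 1, c_3 = 1

c_0 = -4, c_1 = 2, c_2 = 1, c_3 = 1


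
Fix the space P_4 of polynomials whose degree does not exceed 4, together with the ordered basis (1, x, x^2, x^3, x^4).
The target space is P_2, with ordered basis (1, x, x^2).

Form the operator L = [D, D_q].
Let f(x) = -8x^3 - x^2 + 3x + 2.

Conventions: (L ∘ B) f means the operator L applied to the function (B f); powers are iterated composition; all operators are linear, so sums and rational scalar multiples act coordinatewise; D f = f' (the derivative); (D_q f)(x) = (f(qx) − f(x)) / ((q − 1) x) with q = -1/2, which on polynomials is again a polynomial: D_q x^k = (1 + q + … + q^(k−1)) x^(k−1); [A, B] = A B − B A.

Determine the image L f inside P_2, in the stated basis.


g(x) = 3/2

D_q f = -6x^2 - (1/2)x + 3
D D_q f = -12x - 1/2
D f = -24x^2 - 2x + 3
D_q D f = -12x - 2
[D, D_q] f = 3/2


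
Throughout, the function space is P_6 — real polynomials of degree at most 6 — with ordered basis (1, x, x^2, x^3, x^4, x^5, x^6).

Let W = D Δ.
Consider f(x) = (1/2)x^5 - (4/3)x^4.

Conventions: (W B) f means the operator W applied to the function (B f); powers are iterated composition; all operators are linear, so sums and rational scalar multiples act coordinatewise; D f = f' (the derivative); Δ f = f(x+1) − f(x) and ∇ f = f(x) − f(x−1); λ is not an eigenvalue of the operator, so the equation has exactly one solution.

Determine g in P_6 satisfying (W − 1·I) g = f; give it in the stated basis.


the result is g(x) = -(1/2)x^5 + (4/3)x^4 - 10x^3 + x^2 - 54x - 151/6

write g with unknown coordinates in the stated basis and equate coefficients in (W − 1·I) g = f
solving from the highest basis element down gives g = -(1/2)x^5 + (4/3)x^4 - 10x^3 + x^2 - 54x - 151/6
check: W g = -10x^3 + x^2 - 54x - 151/6
so W g − 1·g = (1/2)x^5 - (4/3)x^4 = f ✓


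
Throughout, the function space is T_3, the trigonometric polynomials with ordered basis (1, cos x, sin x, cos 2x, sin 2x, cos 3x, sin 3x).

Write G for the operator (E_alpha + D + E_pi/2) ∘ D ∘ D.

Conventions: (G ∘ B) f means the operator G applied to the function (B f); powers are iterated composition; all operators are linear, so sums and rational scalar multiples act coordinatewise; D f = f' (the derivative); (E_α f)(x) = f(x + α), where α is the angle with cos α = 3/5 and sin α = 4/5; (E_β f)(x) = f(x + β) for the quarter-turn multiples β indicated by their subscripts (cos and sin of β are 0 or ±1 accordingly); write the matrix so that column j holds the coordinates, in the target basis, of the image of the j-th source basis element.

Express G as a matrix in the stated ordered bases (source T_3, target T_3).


image of 1: 0
image of cos x: -(3/5)cos x + (14/5)sin x
image of sin x: -(14/5)cos x - (3/5)sin x
image of cos 2x: (128/25)cos 2x + (296/25)sin 2x
image of sin 2x: -(296/25)cos 2x + (128/25)sin 2x
image of cos 3x: (1053/125)cos 3x + (2646/125)sin 3x
image of sin 3x: -(2646/125)cos 3x + (1053/125)sin 3x
each image's coordinates form column j of the matrix

the matrix is [[0, 0, 0, 0, 0, 0, 0]; [0, -3/5, -14/5, 0, 0, 0, 0]; [0, 14/5, -3/5, 0, 0, 0, 0]; [0, 0, 0, 128/25, -296/25, 0, 0]; [0, 0, 0, 296/25, 128/25, 0, 0]; [0, 0, 0, 0, 0, 1053/125, -2646/125]; [0, 0, 0, 0, 0, 2646/125, 1053/125]] (rows listed top to bottom)


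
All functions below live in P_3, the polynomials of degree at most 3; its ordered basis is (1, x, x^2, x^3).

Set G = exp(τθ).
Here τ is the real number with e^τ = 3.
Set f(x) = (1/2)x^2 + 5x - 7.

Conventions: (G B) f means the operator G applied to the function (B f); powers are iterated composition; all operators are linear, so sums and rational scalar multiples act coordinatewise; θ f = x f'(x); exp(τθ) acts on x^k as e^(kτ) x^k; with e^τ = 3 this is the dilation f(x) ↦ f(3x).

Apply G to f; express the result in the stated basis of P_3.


the image equals g(x) = (9/2)x^2 + 15x - 7

exp(τθ) x^k = e^(kτ) x^k; with e^τ = 3 this sends x^k to 3^k x^k
x ↦ 3 x
x^2 ↦ 9 x^2
applying this coordinatewise to f: exp(τθ) f = (9/2)x^2 + 15x - 7


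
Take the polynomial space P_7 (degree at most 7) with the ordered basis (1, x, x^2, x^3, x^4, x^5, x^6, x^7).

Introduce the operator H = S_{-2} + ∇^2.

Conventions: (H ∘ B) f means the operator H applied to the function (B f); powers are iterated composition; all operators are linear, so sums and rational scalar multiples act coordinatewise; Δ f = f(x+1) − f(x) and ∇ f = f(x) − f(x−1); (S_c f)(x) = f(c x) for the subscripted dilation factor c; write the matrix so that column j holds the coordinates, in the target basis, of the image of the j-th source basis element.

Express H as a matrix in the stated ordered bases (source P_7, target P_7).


image of 1: 1
image of x: -2x
image of x^2: 4x^2 + 2
image of x^3: -8x^3 + 6x - 6
image of x^4: 16x^4 + 12x^2 - 24x + 14
image of x^5: -32x^5 + 20x^3 - 60x^2 + 70x - 30
image of x^6: 64x^6 + 30x^4 - 120x^3 + 210x^2 - 180x + 62
image of x^7: -128x^7 + 42x^5 - 210x^4 + 490x^3 - 630x^2 + 434x - 126
each image's coordinates form column j of the matrix

the matrix is [[1, 0, 2, -6, 14, -30, 62, -126]; [0, -2, 0, 6, -24, 70, -180, 434]; [0, 0, 4, 0, 12, -60, 210, -630]; [0, 0, 0, -8, 0, 20, -120, 490]; [0, 0, 0, 0, 16, 0, 30, -210]; [0, 0, 0, 0, 0, -32, 0, 42]; [0, 0, 0, 0, 0, 0, 64, 0]; [0, 0, 0, 0, 0, 0, 0, -128]] (rows listed top to bottom)


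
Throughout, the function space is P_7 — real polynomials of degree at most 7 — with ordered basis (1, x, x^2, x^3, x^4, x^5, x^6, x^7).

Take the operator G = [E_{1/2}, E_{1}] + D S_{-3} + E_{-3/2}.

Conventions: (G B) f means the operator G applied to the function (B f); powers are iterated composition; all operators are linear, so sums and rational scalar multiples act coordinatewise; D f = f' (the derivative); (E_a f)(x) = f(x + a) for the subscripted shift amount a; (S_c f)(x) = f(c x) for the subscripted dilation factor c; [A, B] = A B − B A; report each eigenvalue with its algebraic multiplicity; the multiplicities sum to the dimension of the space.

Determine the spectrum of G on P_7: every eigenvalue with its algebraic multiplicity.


λ = 1 (multiplicity 8)

image of 1: 1
image of x: x - 9/2
image of x^2: x^2 + 15x + 9/4
image of x^3: x^3 - (171/2)x^2 + (27/4)x - 27/8
image of x^4: x^4 + 318x^3 + (27/2)x^2 - (27/2)x + 81/16
image of x^5: x^5 - (2445/2)x^4 + (45/2)x^3 - (135/4)x^2 + (405/16)x - 243/32
image of x^6: x^6 + 4365x^5 + (135/4)x^4 - (135/2)x^3 + (1215/16)x^2 - (729/16)x + 729/64
image of x^7: x^7 - (30639/2)x^6 + (189/4)x^5 - (945/8)x^4 + (2835/16)x^3 - (5103/32)x^2 + (5103/64)x - 2187/128
the matrix is upper triangular; its diagonal is (1, 1, 1, 1, 1, 1, 1, 1)
for a triangular matrix the eigenvalues are the diagonal entries, with algebraic multiplicity their repetition count


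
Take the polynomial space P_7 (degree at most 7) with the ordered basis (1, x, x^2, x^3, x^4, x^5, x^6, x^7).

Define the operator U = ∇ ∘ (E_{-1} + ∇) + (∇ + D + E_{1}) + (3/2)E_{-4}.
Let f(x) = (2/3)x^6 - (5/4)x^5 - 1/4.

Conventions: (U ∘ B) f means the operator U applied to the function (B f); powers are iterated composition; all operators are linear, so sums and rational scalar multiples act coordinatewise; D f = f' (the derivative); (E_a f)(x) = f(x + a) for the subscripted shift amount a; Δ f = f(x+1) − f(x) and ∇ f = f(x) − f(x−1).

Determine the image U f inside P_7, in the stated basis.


g(x) = (5/3)x^6 - (89/8)x^5 + (485/2)x^4 - (3055/2)x^3 + (9985/2)x^2 - (34103/4)x + 144263/24

E_{-1} f = (2/3)x^6 - (21/4)x^5 + (65/4)x^4 - (155/6)x^3 + (45/2)x^2 - (41/4)x + 5/3
∇ f = 4x^5 - (65/4)x^4 + (155/6)x^3 - (45/2)x^2 + (41/4)x - 23/12
(E_{-1} + ∇) f = (2/3)x^6 - (5/4)x^5 - 1/4
∇ (E_{-1} + ∇) f = 4x^5 - (65/4)x^4 + (155/6)x^3 - (45/2)x^2 + (41/4)x - 23/12
∇ f = 4x^5 - (65/4)x^4 + (155/6)x^3 - (45/2)x^2 + (41/4)x - 23/12
D f = 4x^5 - (25/4)x^4
E_{1} f = (2/3)x^6 + (11/4)x^5 + (15/4)x^4 + (5/6)x^3 - (5/2)x^2 - (9/4)x - 5/6
(∇ + D + E_{1}) f = (2/3)x^6 + (43/4)x^5 - (75/4)x^4 + (80/3)x^3 - 25x^2 + 8x - 11/4
E_{-4} f = (2/3)x^6 - (69/4)x^5 + 185x^4 - (3160/3)x^3 + 3360x^2 - 5696x + 48125/12
((3/2)E_{-4}) f = x^6 - (207/8)x^5 + (555/2)x^4 - 1580x^3 + 5040x^2 - 8544x + 48125/8
(∇ ∘ (E_{-1} + ∇) + (∇ + D + E_{1}) + (3/2)E_{-4}) f = (5/3)x^6 - (89/8)x^5 + (485/2)x^4 - (3055/2)x^3 + (9985/2)x^2 - (34103/4)x + 144263/24


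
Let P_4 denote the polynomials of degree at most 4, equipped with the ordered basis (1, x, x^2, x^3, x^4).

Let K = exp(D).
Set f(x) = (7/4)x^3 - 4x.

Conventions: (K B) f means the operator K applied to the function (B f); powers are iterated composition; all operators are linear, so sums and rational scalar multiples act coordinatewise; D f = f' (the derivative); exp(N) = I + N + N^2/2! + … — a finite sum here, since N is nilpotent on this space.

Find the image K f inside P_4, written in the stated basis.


the result is g(x) = (7/4)x^3 + (21/4)x^2 + (5/4)x - 9/4

order-1 term: (21/4)x^2 - 4
order-2 term: (21/4)x
order-3 term: 7/4
the series for exp(D) f terminates at order 3
exp(D) f = (7/4)x^3 + (21/4)x^2 + (5/4)x - 9/4


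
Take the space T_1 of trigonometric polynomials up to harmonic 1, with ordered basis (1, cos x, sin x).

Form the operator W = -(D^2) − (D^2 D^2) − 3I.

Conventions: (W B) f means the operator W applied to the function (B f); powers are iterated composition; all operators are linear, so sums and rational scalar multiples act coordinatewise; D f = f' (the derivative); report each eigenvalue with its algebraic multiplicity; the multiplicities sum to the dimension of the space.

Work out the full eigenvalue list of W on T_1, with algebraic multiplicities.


λ = -3 (multiplicity 3)

image of 1: -3
image of cos x: -3cos x
image of sin x: -3sin x
the matrix is diagonal; its diagonal is (-3, -3, -3)
for a triangular matrix the eigenvalues are the diagonal entries, with algebraic multiplicity their repetition count


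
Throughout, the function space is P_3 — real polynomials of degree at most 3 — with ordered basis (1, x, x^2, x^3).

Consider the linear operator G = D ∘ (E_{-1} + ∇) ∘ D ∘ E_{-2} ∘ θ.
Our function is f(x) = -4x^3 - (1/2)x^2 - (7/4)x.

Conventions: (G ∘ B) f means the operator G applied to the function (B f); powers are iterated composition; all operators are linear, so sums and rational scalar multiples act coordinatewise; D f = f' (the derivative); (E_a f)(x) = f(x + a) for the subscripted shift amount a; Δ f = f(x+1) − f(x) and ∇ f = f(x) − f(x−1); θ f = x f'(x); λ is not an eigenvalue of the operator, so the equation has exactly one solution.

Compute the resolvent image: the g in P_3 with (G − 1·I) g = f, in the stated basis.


g(x) = 4x^3 + (1/2)x^2 + (295/4)x - 142

write g with unknown coordinates in the stated basis and equate coefficients in (G − 1·I) g = f
solving from the highest basis element down gives g = 4x^3 + (1/2)x^2 + (295/4)x - 142
check: G g = 72x - 142
so G g − 1·g = -4x^3 - (1/2)x^2 - (7/4)x = f ✓


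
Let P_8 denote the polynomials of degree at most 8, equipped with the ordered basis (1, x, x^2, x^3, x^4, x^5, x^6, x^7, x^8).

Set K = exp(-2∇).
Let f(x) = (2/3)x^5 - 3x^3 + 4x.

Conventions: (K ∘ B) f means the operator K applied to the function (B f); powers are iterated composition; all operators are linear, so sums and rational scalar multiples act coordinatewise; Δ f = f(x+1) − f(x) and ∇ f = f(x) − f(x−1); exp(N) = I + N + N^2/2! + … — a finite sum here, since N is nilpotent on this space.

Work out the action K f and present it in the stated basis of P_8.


g(x) = (2/3)x^5 - (20/3)x^4 + 37x^3 - (386/3)x^2 + (790/3)x - 734/3

order-1 term: -(20/3)x^4 + (40/3)x^3 + (14/3)x^2 - (34/3)x - 10/3
order-2 term: (80/3)x^3 - 80x^2 + (172/3)x - 4
order-3 term: -(160/3)x^2 + 160x - 328/3
order-4 term: (160/3)x - 320/3
order-5 term: -64/3
the series for exp(-2∇) f terminates at order 5
exp(-2∇) f = (2/3)x^5 - (20/3)x^4 + 37x^3 - (386/3)x^2 + (790/3)x - 734/3


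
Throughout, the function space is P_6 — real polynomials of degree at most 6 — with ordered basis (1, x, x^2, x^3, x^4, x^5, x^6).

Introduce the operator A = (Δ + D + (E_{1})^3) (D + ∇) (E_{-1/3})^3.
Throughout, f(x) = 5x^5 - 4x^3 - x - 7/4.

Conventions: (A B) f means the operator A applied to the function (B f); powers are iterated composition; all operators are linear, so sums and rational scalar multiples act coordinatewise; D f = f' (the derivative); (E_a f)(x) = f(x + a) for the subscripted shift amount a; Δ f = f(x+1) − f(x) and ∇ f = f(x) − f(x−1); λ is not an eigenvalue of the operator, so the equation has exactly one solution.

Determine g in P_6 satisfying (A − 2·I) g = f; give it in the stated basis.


g(x) = -(5/2)x^5 - (25/2)x^4 - (471/2)x^3 - (2413/2)x^2 - (16485/2)x - 138673/8

write g with unknown coordinates in the stated basis and equate coefficients in (A − 2·I) g = f
solving from the highest basis element down gives g = -(5/2)x^5 - (25/2)x^4 - (471/2)x^3 - (2413/2)x^2 - (16485/2)x - 138673/8
check: A g = -25x^4 - 475x^3 - 2413x^2 - 16486x - 34670
so A g − 2·g = 5x^5 - 4x^3 - x - 7/4 = f ✓


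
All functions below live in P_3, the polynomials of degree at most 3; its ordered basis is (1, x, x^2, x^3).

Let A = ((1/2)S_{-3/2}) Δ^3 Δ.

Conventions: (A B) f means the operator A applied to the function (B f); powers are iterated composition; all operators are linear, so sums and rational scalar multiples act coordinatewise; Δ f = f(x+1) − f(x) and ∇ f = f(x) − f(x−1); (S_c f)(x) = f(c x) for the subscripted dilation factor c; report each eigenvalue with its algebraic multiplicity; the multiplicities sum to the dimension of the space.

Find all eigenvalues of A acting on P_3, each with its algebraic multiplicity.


image of 1: 0
image of x: 0
image of x^2: 0
image of x^3: 0
the matrix is upper triangular; its diagonal is (0, 0, 0, 0)
for a triangular matrix the eigenvalues are the diagonal entries, with algebraic multiplicity their repetition count

λ = 0 (multiplicity 4)


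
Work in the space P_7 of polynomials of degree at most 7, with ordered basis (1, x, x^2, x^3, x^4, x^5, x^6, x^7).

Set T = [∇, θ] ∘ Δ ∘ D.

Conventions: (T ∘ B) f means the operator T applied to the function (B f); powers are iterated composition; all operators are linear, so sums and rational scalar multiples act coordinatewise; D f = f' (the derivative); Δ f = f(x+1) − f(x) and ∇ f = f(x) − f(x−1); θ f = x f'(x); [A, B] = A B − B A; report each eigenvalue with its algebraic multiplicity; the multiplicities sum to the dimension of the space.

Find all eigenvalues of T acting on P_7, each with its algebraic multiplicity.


λ = 0 (multiplicity 8)

image of 1: 0
image of x: 0
image of x^2: 0
image of x^3: 6
image of x^4: 24x - 12
image of x^5: 60x^2 - 60x + 20
image of x^6: 120x^3 - 180x^2 + 120x - 30
image of x^7: 210x^4 - 420x^3 + 420x^2 - 210x + 42
the matrix is upper triangular; its diagonal is (0, 0, 0, 0, 0, 0, 0, 0)
for a triangular matrix the eigenvalues are the diagonal entries, with algebraic multiplicity their repetition count


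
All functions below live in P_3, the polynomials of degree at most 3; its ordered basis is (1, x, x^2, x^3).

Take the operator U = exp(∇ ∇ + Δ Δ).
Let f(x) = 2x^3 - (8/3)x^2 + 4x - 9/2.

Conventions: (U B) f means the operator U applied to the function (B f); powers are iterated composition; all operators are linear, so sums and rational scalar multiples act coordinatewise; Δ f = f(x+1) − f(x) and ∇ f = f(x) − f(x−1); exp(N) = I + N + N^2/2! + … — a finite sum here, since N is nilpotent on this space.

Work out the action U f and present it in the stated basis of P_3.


order-1 term: 24x - 32/3
the series for exp(∇ ∇ + Δ Δ) f terminates at order 1
exp(∇ ∇ + Δ Δ) f = 2x^3 - (8/3)x^2 + 28x - 91/6

g(x) = 2x^3 - (8/3)x^2 + 28x - 91/6


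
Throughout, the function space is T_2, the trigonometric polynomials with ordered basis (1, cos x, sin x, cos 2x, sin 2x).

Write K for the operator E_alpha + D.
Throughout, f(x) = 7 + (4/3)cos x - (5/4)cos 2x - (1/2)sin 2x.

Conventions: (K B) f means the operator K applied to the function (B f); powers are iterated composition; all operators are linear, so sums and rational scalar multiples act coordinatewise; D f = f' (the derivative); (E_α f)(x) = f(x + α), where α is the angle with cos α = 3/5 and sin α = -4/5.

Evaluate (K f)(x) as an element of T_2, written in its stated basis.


E_alpha f = 7 + (4/5)cos x + (16/15)sin x + (83/100)cos 2x - (53/50)sin 2x
D f = -(4/3)sin x - cos 2x + (5/2)sin 2x
(E_alpha + D) f = 7 + (4/5)cos x - (4/15)sin x - (17/100)cos 2x + (36/25)sin 2x

the result is g(x) = 7 + (4/5)cos x - (4/15)sin x - (17/100)cos 2x + (36/25)sin 2x


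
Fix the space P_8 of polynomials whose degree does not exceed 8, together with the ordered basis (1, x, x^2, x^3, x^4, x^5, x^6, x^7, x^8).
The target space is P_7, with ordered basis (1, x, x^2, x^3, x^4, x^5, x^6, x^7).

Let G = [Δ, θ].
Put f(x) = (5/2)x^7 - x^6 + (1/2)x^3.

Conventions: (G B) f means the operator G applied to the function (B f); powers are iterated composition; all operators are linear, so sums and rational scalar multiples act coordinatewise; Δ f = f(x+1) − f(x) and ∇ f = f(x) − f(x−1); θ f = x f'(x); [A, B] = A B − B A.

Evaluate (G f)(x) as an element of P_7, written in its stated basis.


θ f = (35/2)x^7 - 6x^6 + (3/2)x^3
Δ θ f = (245/2)x^6 + (663/2)x^5 + (1045/2)x^4 + (985/2)x^3 + 282x^2 + 91x + 13
Δ f = (35/2)x^6 + (93/2)x^5 + (145/2)x^4 + (135/2)x^3 + 39x^2 + 13x + 2
θ Δ f = 105x^6 + (465/2)x^5 + 290x^4 + (405/2)x^3 + 78x^2 + 13x
[Δ, θ] f = (35/2)x^6 + 99x^5 + (465/2)x^4 + 290x^3 + 204x^2 + 78x + 13

the result is g(x) = (35/2)x^6 + 99x^5 + (465/2)x^4 + 290x^3 + 204x^2 + 78x + 13


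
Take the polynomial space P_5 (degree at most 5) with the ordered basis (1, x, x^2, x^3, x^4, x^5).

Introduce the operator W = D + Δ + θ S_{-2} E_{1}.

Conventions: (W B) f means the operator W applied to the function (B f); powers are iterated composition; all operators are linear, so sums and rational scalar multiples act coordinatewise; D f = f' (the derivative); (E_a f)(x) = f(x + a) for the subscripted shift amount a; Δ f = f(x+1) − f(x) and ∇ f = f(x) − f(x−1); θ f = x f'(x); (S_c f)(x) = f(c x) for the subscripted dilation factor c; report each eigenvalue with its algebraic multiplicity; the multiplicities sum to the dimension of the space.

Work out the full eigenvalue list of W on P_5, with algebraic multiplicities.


image of 1: 0
image of x: -2x + 2
image of x^2: 8x^2 + 1
image of x^3: -24x^3 + 30x^2 - 3x + 1
image of x^4: 64x^4 - 88x^3 + 54x^2 - 4x + 1
image of x^5: -160x^5 + 330x^4 - 230x^3 + 90x^2 - 5x + 1
the matrix is upper triangular; its diagonal is (0, -2, 8, -24, 64, -160)
for a triangular matrix the eigenvalues are the diagonal entries, with algebraic multiplicity their repetition count

λ = -160 (multiplicity 1), λ = -24 (multiplicity 1), λ = -2 (multiplicity 1), λ = 0 (multiplicity 1), λ = 8 (multiplicity 1), λ = 64 (multiplicity 1)


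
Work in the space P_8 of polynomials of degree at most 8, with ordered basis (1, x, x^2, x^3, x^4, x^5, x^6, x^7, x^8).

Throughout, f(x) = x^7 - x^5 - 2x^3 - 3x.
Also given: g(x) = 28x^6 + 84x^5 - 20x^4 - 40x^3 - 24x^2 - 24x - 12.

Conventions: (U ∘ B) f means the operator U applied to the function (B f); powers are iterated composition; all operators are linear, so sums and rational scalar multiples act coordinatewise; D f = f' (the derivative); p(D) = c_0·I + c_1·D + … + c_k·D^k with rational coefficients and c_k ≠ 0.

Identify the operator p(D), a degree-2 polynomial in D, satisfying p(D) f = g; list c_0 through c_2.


D^0 f = x^7 - x^5 - 2x^3 - 3x
D^1 f = 7x^6 - 5x^4 - 6x^2 - 3
D^2 f = 42x^5 - 20x^3 - 12x
matching coefficients of g against c_0 f + c_1 Df + … from the top degree down determines the c_i
solution: c_0 = 0, c_1 = 4, c_2 = 2

p(D) = 4·D + 2·D^2, i.e. c_0 = 0, c_1 = 4, c_2 = 2


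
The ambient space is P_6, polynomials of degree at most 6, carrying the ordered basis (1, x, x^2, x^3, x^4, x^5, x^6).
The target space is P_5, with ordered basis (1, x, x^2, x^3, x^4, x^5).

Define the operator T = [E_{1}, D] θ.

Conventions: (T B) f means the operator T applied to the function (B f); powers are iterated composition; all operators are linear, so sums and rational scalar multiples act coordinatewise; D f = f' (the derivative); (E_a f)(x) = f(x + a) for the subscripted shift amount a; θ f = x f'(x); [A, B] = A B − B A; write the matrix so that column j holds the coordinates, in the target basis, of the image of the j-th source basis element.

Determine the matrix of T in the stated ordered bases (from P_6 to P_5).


the matrix is [[0, 0, 0, 0, 0, 0, 0]; [0, 0, 0, 0, 0, 0, 0]; [0, 0, 0, 0, 0, 0, 0]; [0, 0, 0, 0, 0, 0, 0]; [0, 0, 0, 0, 0, 0, 0]; [0, 0, 0, 0, 0, 0, 0]] (rows listed top to bottom)

image of 1: 0
image of x: 0
image of x^2: 0
image of x^3: 0
image of x^4: 0
image of x^5: 0
image of x^6: 0
each image's coordinates form column j of the matrix


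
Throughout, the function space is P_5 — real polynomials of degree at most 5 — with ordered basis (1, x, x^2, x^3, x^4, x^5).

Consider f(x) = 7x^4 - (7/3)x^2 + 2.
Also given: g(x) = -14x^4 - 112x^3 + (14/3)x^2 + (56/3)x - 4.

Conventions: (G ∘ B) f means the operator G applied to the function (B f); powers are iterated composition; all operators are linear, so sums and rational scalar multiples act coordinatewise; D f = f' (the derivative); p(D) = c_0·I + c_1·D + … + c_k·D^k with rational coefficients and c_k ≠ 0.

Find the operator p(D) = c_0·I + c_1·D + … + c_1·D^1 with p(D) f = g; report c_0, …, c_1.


c_0 = -2, c_1 = -4

D^0 f = 7x^4 - (7/3)x^2 + 2
D^1 f = 28x^3 - (14/3)x
matching coefficients of g against c_0 f + c_1 Df + … from the top degree down determines the c_i
solution: c_0 = -2, c_1 = -4


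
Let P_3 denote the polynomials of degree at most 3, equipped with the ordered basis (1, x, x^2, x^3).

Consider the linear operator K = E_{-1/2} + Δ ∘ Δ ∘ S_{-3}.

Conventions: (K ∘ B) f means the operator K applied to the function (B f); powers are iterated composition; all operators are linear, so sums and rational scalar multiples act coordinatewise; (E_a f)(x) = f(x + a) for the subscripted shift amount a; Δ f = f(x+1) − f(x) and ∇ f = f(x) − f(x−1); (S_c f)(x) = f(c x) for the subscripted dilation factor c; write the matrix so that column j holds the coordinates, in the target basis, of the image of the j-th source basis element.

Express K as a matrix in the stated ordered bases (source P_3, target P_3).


the matrix is [[1, -1/2, 73/4, -1297/8]; [0, 1, -1, -645/4]; [0, 0, 1, -3/2]; [0, 0, 0, 1]] (rows listed top to bottom)

image of 1: 1
image of x: x - 1/2
image of x^2: x^2 - x + 73/4
image of x^3: x^3 - (3/2)x^2 - (645/4)x - 1297/8
each image's coordinates form column j of the matrix


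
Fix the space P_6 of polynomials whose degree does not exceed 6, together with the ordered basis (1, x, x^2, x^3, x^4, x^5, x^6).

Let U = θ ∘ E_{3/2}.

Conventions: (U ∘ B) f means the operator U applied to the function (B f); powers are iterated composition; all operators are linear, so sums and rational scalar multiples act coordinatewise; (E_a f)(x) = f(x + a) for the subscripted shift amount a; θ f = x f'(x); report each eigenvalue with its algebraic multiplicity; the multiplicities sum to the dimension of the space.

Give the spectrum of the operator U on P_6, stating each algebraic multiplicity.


λ = 0 (multiplicity 1), λ = 1 (multiplicity 1), λ = 2 (multiplicity 1), λ = 3 (multiplicity 1), λ = 4 (multiplicity 1), λ = 5 (multiplicity 1), λ = 6 (multiplicity 1)

image of 1: 0
image of x: x
image of x^2: 2x^2 + 3x
image of x^3: 3x^3 + 9x^2 + (27/4)x
image of x^4: 4x^4 + 18x^3 + 27x^2 + (27/2)x
image of x^5: 5x^5 + 30x^4 + (135/2)x^3 + (135/2)x^2 + (405/16)x
image of x^6: 6x^6 + 45x^5 + 135x^4 + (405/2)x^3 + (1215/8)x^2 + (729/16)x
the matrix is upper triangular; its diagonal is (0, 1, 2, 3, 4, 5, 6)
for a triangular matrix the eigenvalues are the diagonal entries, with algebraic multiplicity their repetition count


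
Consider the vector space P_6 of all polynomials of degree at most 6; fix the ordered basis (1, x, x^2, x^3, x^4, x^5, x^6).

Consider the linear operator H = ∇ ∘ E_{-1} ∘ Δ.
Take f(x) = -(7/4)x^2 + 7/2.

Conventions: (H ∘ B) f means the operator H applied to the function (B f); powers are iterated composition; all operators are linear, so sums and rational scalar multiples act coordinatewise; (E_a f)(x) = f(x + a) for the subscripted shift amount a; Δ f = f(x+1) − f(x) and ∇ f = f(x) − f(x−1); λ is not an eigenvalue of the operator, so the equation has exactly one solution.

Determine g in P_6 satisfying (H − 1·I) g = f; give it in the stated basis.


the result is g(x) = (7/4)x^2

write g with unknown coordinates in the stated basis and equate coefficients in (H − 1·I) g = f
solving from the highest basis element down gives g = (7/4)x^2
check: H g = 7/2
so H g − 1·g = -(7/4)x^2 + 7/2 = f ✓


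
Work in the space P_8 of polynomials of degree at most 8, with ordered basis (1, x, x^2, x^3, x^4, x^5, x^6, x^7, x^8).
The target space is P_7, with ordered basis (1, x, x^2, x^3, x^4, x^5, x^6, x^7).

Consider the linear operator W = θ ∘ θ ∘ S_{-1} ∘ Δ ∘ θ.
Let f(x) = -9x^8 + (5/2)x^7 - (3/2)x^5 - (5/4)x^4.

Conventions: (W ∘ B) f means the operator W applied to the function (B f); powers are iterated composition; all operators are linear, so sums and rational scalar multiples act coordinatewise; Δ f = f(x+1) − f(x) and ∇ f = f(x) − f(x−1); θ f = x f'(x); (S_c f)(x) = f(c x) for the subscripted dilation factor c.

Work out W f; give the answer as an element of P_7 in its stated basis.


θ f = -72x^8 + (35/2)x^7 - (15/2)x^5 - 5x^4
Δ θ f = -576x^7 - (3787/2)x^6 - (7329/2)x^5 - 4465x^4 - (7029/2)x^3 - (3507/2)x^2 - 511x - 67
S_{-1} Δ θ f = 576x^7 - (3787/2)x^6 + (7329/2)x^5 - 4465x^4 + (7029/2)x^3 - (3507/2)x^2 + 511x - 67
θ (S_{-1} ∘ Δ ∘ θ) f = 4032x^7 - 11361x^6 + (36645/2)x^5 - 17860x^4 + (21087/2)x^3 - 3507x^2 + 511x
θ θ (S_{-1} ∘ Δ ∘ θ) f = 28224x^7 - 68166x^6 + (183225/2)x^5 - 71440x^4 + (63261/2)x^3 - 7014x^2 + 511x

the result is g(x) = 28224x^7 - 68166x^6 + (183225/2)x^5 - 71440x^4 + (63261/2)x^3 - 7014x^2 + 511x


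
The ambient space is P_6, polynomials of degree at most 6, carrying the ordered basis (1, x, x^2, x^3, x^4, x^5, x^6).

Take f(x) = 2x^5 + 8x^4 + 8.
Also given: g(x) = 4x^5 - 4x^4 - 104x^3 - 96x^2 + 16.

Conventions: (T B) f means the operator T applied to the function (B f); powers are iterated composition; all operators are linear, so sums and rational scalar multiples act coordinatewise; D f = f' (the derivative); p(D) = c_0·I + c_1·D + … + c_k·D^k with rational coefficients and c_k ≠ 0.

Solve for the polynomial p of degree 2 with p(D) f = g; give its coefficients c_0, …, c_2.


p(D) = 2·I − 2·D − D^2, i.e. c_0 = 2, c_1 = -2, c_2 = -1

D^0 f = 2x^5 + 8x^4 + 8
D^1 f = 10x^4 + 32x^3
D^2 f = 40x^3 + 96x^2
matching coefficients of g against c_0 f + c_1 Df + … from the top degree down determines the c_i
solution: c_0 = 2, c_1 = -2, c_2 = -1


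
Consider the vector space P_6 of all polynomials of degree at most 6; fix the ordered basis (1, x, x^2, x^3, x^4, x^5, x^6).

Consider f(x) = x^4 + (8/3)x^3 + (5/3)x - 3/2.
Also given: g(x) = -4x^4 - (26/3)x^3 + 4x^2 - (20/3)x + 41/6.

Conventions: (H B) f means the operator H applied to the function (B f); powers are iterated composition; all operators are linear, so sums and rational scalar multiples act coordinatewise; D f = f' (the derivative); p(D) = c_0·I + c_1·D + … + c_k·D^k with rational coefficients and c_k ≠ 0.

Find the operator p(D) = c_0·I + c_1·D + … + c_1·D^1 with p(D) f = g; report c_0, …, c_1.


c_0 = -4, c_1 = 1/2

D^0 f = x^4 + (8/3)x^3 + (5/3)x - 3/2
D^1 f = 4x^3 + 8x^2 + 5/3
matching coefficients of g against c_0 f + c_1 Df + … from the top degree down determines the c_i
solution: c_0 = -4, c_1 = 1/2


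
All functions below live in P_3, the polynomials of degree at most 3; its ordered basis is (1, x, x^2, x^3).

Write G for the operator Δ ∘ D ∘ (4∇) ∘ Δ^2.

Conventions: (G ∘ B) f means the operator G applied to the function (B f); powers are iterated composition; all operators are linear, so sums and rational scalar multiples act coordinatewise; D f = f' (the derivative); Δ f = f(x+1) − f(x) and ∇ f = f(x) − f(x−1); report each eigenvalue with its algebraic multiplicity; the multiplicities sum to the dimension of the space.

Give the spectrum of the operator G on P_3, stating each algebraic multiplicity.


image of 1: 0
image of x: 0
image of x^2: 0
image of x^3: 0
the matrix is upper triangular; its diagonal is (0, 0, 0, 0)
for a triangular matrix the eigenvalues are the diagonal entries, with algebraic multiplicity their repetition count

λ = 0 (multiplicity 4)


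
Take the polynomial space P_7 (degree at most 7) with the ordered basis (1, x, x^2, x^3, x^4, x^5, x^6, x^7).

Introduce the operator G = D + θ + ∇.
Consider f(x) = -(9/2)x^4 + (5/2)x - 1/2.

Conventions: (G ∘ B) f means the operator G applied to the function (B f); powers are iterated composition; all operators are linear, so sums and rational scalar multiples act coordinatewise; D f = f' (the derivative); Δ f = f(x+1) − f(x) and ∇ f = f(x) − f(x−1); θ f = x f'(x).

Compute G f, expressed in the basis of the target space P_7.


the result is g(x) = -18x^4 - 36x^3 + 27x^2 - (31/2)x + 19/2

D f = -18x^3 + 5/2
θ f = -18x^4 + (5/2)x
∇ f = -18x^3 + 27x^2 - 18x + 7
(D + θ + ∇) f = -18x^4 - 36x^3 + 27x^2 - (31/2)x + 19/2


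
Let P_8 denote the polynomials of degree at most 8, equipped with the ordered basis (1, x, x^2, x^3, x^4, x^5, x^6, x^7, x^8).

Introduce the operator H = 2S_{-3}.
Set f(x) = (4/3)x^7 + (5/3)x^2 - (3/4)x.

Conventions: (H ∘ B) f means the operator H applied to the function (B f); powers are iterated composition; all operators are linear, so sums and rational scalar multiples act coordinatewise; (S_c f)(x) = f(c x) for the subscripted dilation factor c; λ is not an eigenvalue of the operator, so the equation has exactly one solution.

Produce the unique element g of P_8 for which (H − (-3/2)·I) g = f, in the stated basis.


the result is g(x) = -(8/26235)x^7 + (10/117)x^2 + (1/6)x

write g with unknown coordinates in the stated basis and equate coefficients in (H − (-3/2)·I) g = f
solving from the highest basis element down gives g = -(8/26235)x^7 + (10/117)x^2 + (1/6)x
check: H g = (3888/2915)x^7 + (20/13)x^2 - x
so H g − (-3/2)·g = (4/3)x^7 + (5/3)x^2 - (3/4)x = f ✓


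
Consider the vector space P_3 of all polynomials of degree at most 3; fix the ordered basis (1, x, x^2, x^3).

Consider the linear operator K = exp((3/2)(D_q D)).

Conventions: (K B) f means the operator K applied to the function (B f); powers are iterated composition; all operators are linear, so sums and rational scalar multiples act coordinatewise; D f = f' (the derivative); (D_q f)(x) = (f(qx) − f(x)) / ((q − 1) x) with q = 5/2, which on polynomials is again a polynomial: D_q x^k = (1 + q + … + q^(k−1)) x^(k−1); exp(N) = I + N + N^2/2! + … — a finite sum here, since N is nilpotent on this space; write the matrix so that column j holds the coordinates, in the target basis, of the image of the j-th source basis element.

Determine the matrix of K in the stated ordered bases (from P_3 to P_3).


image of 1: 1
image of x: x
image of x^2: x^2 + 3
image of x^3: x^3 + (63/4)x
each image's coordinates form column j of the matrix

the matrix is [[1, 0, 3, 0]; [0, 1, 0, 63/4]; [0, 0, 1, 0]; [0, 0, 0, 1]] (rows listed top to bottom)


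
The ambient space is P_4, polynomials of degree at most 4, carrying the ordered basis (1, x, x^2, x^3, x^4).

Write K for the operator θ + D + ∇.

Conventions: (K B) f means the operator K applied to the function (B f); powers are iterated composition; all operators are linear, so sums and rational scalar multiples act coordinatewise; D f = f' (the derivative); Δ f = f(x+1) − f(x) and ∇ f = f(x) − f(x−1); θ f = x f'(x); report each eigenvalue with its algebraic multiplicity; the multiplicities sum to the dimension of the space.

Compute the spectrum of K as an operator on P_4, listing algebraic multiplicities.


λ = 0 (multiplicity 1), λ = 1 (multiplicity 1), λ = 2 (multiplicity 1), λ = 3 (multiplicity 1), λ = 4 (multiplicity 1)

image of 1: 0
image of x: x + 2
image of x^2: 2x^2 + 4x - 1
image of x^3: 3x^3 + 6x^2 - 3x + 1
image of x^4: 4x^4 + 8x^3 - 6x^2 + 4x - 1
the matrix is upper triangular; its diagonal is (0, 1, 2, 3, 4)
for a triangular matrix the eigenvalues are the diagonal entries, with algebraic multiplicity their repetition count


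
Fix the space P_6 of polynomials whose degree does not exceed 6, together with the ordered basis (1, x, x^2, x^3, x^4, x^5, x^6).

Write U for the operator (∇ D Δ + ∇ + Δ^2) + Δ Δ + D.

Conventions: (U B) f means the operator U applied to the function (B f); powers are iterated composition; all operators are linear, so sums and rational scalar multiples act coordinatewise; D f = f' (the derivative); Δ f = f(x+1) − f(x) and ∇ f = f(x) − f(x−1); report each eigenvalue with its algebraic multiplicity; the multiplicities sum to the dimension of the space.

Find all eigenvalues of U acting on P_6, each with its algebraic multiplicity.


λ = 0 (multiplicity 7)

image of 1: 0
image of x: 2
image of x^2: 4x + 3
image of x^3: 6x^2 + 9x + 19
image of x^4: 8x^3 + 18x^2 + 76x + 27
image of x^5: 10x^4 + 30x^3 + 190x^2 + 135x + 71
image of x^6: 12x^5 + 45x^4 + 380x^3 + 405x^2 + 426x + 123
the matrix is upper triangular; its diagonal is (0, 0, 0, 0, 0, 0, 0)
for a triangular matrix the eigenvalues are the diagonal entries, with algebraic multiplicity their repetition count


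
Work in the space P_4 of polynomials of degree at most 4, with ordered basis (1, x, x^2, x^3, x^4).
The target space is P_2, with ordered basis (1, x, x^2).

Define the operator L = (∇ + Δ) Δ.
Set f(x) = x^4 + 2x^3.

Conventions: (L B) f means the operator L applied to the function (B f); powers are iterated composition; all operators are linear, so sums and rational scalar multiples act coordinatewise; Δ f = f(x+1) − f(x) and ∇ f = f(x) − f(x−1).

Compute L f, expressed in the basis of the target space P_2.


g(x) = 24x^2 + 48x + 28

Δ f = 4x^3 + 12x^2 + 10x + 3
∇ Δ f = 12x^2 + 12x + 2
Δ Δ f = 12x^2 + 36x + 26
(∇ + Δ) Δ f = 24x^2 + 48x + 28


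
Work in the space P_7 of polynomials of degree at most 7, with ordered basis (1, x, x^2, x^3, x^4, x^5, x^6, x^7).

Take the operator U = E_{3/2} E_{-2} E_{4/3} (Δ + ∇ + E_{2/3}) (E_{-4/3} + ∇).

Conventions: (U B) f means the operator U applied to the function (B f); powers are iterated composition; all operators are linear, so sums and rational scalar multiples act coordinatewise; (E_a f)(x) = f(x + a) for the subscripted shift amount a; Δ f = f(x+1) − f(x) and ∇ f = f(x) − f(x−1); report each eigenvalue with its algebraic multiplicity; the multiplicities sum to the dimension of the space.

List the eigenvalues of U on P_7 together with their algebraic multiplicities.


λ = 1 (multiplicity 8)

image of 1: 1
image of x: x + 19/6
image of x^2: x^2 + (19/3)x + 145/36
image of x^3: x^3 + (19/2)x^2 + (145/12)x + 2323/216
image of x^4: x^4 + (38/3)x^3 + (145/6)x^2 + (2323/54)x + 16417/1296
image of x^5: x^5 + (95/6)x^4 + (725/18)x^3 + (11615/108)x^2 + (82085/1296)x + 259219/7776
image of x^6: x^6 + 19x^5 + (725/12)x^4 + (11615/54)x^3 + (82085/432)x^2 + (259219/1296)x + 1873585/46656
image of x^7: x^7 + (133/6)x^6 + (1015/12)x^5 + (81305/216)x^4 + (574595/1296)x^3 + (1814533/2592)x^2 + (13115095/46656)x + 28151443/279936
the matrix is upper triangular; its diagonal is (1, 1, 1, 1, 1, 1, 1, 1)
for a triangular matrix the eigenvalues are the diagonal entries, with algebraic multiplicity their repetition count


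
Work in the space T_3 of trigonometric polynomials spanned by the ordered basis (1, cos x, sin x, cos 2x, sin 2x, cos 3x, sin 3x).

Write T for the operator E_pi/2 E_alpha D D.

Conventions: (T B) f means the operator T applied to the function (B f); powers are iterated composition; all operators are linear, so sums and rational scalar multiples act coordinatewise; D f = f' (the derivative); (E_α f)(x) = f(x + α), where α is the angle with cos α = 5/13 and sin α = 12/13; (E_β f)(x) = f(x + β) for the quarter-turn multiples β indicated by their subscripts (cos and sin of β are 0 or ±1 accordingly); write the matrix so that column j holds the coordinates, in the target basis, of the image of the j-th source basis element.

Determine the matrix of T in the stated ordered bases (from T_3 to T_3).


image of 1: 0
image of cos x: (12/13)cos x + (5/13)sin x
image of sin x: -(5/13)cos x + (12/13)sin x
image of cos 2x: -(476/169)cos 2x - (480/169)sin 2x
image of sin 2x: (480/169)cos 2x - (476/169)sin 2x
image of cos 3x: (7452/2197)cos 3x + (18315/2197)sin 3x
image of sin 3x: -(18315/2197)cos 3x + (7452/2197)sin 3x
each image's coordinates form column j of the matrix

the matrix is [[0, 0, 0, 0, 0, 0, 0]; [0, 12/13, -5/13, 0, 0, 0, 0]; [0, 5/13, 12/13, 0, 0, 0, 0]; [0, 0, 0, -476/169, 480/169, 0, 0]; [0, 0, 0, -480/169, -476/169, 0, 0]; [0, 0, 0, 0, 0, 7452/2197, -18315/2197]; [0, 0, 0, 0, 0, 18315/2197, 7452/2197]] (rows listed top to bottom)
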